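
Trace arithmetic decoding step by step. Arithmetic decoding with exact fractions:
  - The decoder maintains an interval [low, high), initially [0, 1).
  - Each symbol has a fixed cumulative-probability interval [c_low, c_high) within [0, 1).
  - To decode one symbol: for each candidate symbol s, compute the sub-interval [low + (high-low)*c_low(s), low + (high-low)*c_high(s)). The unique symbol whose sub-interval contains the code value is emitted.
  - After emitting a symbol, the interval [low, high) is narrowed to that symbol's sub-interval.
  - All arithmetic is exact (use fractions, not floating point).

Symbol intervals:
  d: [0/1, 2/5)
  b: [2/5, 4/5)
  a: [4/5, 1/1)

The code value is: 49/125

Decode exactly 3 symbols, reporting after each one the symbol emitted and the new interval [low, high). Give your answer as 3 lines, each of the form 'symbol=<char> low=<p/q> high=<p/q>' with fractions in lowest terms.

Answer: symbol=d low=0/1 high=2/5
symbol=a low=8/25 high=2/5
symbol=a low=48/125 high=2/5

Derivation:
Step 1: interval [0/1, 1/1), width = 1/1 - 0/1 = 1/1
  'd': [0/1 + 1/1*0/1, 0/1 + 1/1*2/5) = [0/1, 2/5) <- contains code 49/125
  'b': [0/1 + 1/1*2/5, 0/1 + 1/1*4/5) = [2/5, 4/5)
  'a': [0/1 + 1/1*4/5, 0/1 + 1/1*1/1) = [4/5, 1/1)
  emit 'd', narrow to [0/1, 2/5)
Step 2: interval [0/1, 2/5), width = 2/5 - 0/1 = 2/5
  'd': [0/1 + 2/5*0/1, 0/1 + 2/5*2/5) = [0/1, 4/25)
  'b': [0/1 + 2/5*2/5, 0/1 + 2/5*4/5) = [4/25, 8/25)
  'a': [0/1 + 2/5*4/5, 0/1 + 2/5*1/1) = [8/25, 2/5) <- contains code 49/125
  emit 'a', narrow to [8/25, 2/5)
Step 3: interval [8/25, 2/5), width = 2/5 - 8/25 = 2/25
  'd': [8/25 + 2/25*0/1, 8/25 + 2/25*2/5) = [8/25, 44/125)
  'b': [8/25 + 2/25*2/5, 8/25 + 2/25*4/5) = [44/125, 48/125)
  'a': [8/25 + 2/25*4/5, 8/25 + 2/25*1/1) = [48/125, 2/5) <- contains code 49/125
  emit 'a', narrow to [48/125, 2/5)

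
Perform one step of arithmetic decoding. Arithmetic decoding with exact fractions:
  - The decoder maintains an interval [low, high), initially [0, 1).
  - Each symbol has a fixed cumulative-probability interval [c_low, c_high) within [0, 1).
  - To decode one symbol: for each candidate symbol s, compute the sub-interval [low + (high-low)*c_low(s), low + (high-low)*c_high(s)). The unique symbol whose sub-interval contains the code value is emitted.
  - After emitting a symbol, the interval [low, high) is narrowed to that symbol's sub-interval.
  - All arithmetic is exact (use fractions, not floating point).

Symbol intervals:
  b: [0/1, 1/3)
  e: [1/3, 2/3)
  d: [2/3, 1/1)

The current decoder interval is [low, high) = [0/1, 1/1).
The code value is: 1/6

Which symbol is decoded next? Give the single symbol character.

Answer: b

Derivation:
Interval width = high − low = 1/1 − 0/1 = 1/1
Scaled code = (code − low) / width = (1/6 − 0/1) / 1/1 = 1/6
  b: [0/1, 1/3) ← scaled code falls here ✓
  e: [1/3, 2/3) 
  d: [2/3, 1/1) 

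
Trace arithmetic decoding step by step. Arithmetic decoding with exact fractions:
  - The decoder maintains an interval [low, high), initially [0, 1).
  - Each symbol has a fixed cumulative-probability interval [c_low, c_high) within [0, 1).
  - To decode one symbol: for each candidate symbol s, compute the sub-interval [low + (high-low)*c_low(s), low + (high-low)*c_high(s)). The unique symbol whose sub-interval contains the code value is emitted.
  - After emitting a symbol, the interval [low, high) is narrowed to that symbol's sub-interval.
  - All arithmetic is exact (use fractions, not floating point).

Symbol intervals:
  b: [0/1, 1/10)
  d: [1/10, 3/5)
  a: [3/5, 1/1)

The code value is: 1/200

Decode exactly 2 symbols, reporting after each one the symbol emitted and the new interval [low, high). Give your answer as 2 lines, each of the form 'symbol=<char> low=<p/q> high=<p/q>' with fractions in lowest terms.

Answer: symbol=b low=0/1 high=1/10
symbol=b low=0/1 high=1/100

Derivation:
Step 1: interval [0/1, 1/1), width = 1/1 - 0/1 = 1/1
  'b': [0/1 + 1/1*0/1, 0/1 + 1/1*1/10) = [0/1, 1/10) <- contains code 1/200
  'd': [0/1 + 1/1*1/10, 0/1 + 1/1*3/5) = [1/10, 3/5)
  'a': [0/1 + 1/1*3/5, 0/1 + 1/1*1/1) = [3/5, 1/1)
  emit 'b', narrow to [0/1, 1/10)
Step 2: interval [0/1, 1/10), width = 1/10 - 0/1 = 1/10
  'b': [0/1 + 1/10*0/1, 0/1 + 1/10*1/10) = [0/1, 1/100) <- contains code 1/200
  'd': [0/1 + 1/10*1/10, 0/1 + 1/10*3/5) = [1/100, 3/50)
  'a': [0/1 + 1/10*3/5, 0/1 + 1/10*1/1) = [3/50, 1/10)
  emit 'b', narrow to [0/1, 1/100)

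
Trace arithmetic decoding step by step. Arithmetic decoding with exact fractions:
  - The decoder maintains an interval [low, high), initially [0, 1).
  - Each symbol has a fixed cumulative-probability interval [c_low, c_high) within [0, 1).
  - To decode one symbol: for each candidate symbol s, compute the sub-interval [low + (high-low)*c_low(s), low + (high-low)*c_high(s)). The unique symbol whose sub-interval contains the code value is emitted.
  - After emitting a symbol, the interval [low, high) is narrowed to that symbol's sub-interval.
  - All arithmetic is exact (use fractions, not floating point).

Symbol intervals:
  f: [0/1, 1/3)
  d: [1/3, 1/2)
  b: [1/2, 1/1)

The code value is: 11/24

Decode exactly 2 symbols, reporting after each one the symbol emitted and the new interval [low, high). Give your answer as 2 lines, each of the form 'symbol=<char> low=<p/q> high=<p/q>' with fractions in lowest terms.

Answer: symbol=d low=1/3 high=1/2
symbol=b low=5/12 high=1/2

Derivation:
Step 1: interval [0/1, 1/1), width = 1/1 - 0/1 = 1/1
  'f': [0/1 + 1/1*0/1, 0/1 + 1/1*1/3) = [0/1, 1/3)
  'd': [0/1 + 1/1*1/3, 0/1 + 1/1*1/2) = [1/3, 1/2) <- contains code 11/24
  'b': [0/1 + 1/1*1/2, 0/1 + 1/1*1/1) = [1/2, 1/1)
  emit 'd', narrow to [1/3, 1/2)
Step 2: interval [1/3, 1/2), width = 1/2 - 1/3 = 1/6
  'f': [1/3 + 1/6*0/1, 1/3 + 1/6*1/3) = [1/3, 7/18)
  'd': [1/3 + 1/6*1/3, 1/3 + 1/6*1/2) = [7/18, 5/12)
  'b': [1/3 + 1/6*1/2, 1/3 + 1/6*1/1) = [5/12, 1/2) <- contains code 11/24
  emit 'b', narrow to [5/12, 1/2)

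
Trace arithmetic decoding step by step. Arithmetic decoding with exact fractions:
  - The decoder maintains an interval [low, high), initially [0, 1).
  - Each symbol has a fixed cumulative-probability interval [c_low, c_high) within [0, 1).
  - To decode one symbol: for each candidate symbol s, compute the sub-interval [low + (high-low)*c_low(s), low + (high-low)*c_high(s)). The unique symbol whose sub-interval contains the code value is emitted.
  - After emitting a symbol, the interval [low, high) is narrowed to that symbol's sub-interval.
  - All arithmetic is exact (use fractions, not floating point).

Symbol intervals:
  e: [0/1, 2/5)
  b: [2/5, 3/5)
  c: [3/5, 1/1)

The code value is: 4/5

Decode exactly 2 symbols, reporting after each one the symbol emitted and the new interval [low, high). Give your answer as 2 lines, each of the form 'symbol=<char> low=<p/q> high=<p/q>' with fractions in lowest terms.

Step 1: interval [0/1, 1/1), width = 1/1 - 0/1 = 1/1
  'e': [0/1 + 1/1*0/1, 0/1 + 1/1*2/5) = [0/1, 2/5)
  'b': [0/1 + 1/1*2/5, 0/1 + 1/1*3/5) = [2/5, 3/5)
  'c': [0/1 + 1/1*3/5, 0/1 + 1/1*1/1) = [3/5, 1/1) <- contains code 4/5
  emit 'c', narrow to [3/5, 1/1)
Step 2: interval [3/5, 1/1), width = 1/1 - 3/5 = 2/5
  'e': [3/5 + 2/5*0/1, 3/5 + 2/5*2/5) = [3/5, 19/25)
  'b': [3/5 + 2/5*2/5, 3/5 + 2/5*3/5) = [19/25, 21/25) <- contains code 4/5
  'c': [3/5 + 2/5*3/5, 3/5 + 2/5*1/1) = [21/25, 1/1)
  emit 'b', narrow to [19/25, 21/25)

Answer: symbol=c low=3/5 high=1/1
symbol=b low=19/25 high=21/25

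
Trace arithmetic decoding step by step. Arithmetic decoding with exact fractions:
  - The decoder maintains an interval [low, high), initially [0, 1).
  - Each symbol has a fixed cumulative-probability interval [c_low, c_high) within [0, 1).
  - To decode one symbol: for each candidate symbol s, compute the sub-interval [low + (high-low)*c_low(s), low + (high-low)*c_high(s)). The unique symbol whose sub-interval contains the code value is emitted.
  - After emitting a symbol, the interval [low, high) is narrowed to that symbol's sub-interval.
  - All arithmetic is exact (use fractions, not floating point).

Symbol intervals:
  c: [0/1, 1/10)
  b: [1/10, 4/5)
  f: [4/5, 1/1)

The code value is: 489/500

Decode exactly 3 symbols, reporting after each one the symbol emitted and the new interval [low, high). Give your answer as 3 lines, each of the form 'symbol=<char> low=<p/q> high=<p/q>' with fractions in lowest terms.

Answer: symbol=f low=4/5 high=1/1
symbol=f low=24/25 high=1/1
symbol=b low=241/250 high=124/125

Derivation:
Step 1: interval [0/1, 1/1), width = 1/1 - 0/1 = 1/1
  'c': [0/1 + 1/1*0/1, 0/1 + 1/1*1/10) = [0/1, 1/10)
  'b': [0/1 + 1/1*1/10, 0/1 + 1/1*4/5) = [1/10, 4/5)
  'f': [0/1 + 1/1*4/5, 0/1 + 1/1*1/1) = [4/5, 1/1) <- contains code 489/500
  emit 'f', narrow to [4/5, 1/1)
Step 2: interval [4/5, 1/1), width = 1/1 - 4/5 = 1/5
  'c': [4/5 + 1/5*0/1, 4/5 + 1/5*1/10) = [4/5, 41/50)
  'b': [4/5 + 1/5*1/10, 4/5 + 1/5*4/5) = [41/50, 24/25)
  'f': [4/5 + 1/5*4/5, 4/5 + 1/5*1/1) = [24/25, 1/1) <- contains code 489/500
  emit 'f', narrow to [24/25, 1/1)
Step 3: interval [24/25, 1/1), width = 1/1 - 24/25 = 1/25
  'c': [24/25 + 1/25*0/1, 24/25 + 1/25*1/10) = [24/25, 241/250)
  'b': [24/25 + 1/25*1/10, 24/25 + 1/25*4/5) = [241/250, 124/125) <- contains code 489/500
  'f': [24/25 + 1/25*4/5, 24/25 + 1/25*1/1) = [124/125, 1/1)
  emit 'b', narrow to [241/250, 124/125)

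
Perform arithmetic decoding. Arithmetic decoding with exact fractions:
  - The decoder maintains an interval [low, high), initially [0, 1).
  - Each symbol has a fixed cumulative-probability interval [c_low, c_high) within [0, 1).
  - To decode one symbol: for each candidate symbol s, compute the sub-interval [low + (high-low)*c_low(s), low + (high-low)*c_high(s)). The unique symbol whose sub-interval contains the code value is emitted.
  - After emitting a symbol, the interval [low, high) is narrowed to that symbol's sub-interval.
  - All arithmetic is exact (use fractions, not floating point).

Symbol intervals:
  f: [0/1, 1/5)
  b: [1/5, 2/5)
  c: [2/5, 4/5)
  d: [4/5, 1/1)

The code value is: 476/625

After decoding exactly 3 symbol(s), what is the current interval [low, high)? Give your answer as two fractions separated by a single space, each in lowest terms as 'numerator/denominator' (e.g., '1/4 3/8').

Step 1: interval [0/1, 1/1), width = 1/1 - 0/1 = 1/1
  'f': [0/1 + 1/1*0/1, 0/1 + 1/1*1/5) = [0/1, 1/5)
  'b': [0/1 + 1/1*1/5, 0/1 + 1/1*2/5) = [1/5, 2/5)
  'c': [0/1 + 1/1*2/5, 0/1 + 1/1*4/5) = [2/5, 4/5) <- contains code 476/625
  'd': [0/1 + 1/1*4/5, 0/1 + 1/1*1/1) = [4/5, 1/1)
  emit 'c', narrow to [2/5, 4/5)
Step 2: interval [2/5, 4/5), width = 4/5 - 2/5 = 2/5
  'f': [2/5 + 2/5*0/1, 2/5 + 2/5*1/5) = [2/5, 12/25)
  'b': [2/5 + 2/5*1/5, 2/5 + 2/5*2/5) = [12/25, 14/25)
  'c': [2/5 + 2/5*2/5, 2/5 + 2/5*4/5) = [14/25, 18/25)
  'd': [2/5 + 2/5*4/5, 2/5 + 2/5*1/1) = [18/25, 4/5) <- contains code 476/625
  emit 'd', narrow to [18/25, 4/5)
Step 3: interval [18/25, 4/5), width = 4/5 - 18/25 = 2/25
  'f': [18/25 + 2/25*0/1, 18/25 + 2/25*1/5) = [18/25, 92/125)
  'b': [18/25 + 2/25*1/5, 18/25 + 2/25*2/5) = [92/125, 94/125)
  'c': [18/25 + 2/25*2/5, 18/25 + 2/25*4/5) = [94/125, 98/125) <- contains code 476/625
  'd': [18/25 + 2/25*4/5, 18/25 + 2/25*1/1) = [98/125, 4/5)
  emit 'c', narrow to [94/125, 98/125)

Answer: 94/125 98/125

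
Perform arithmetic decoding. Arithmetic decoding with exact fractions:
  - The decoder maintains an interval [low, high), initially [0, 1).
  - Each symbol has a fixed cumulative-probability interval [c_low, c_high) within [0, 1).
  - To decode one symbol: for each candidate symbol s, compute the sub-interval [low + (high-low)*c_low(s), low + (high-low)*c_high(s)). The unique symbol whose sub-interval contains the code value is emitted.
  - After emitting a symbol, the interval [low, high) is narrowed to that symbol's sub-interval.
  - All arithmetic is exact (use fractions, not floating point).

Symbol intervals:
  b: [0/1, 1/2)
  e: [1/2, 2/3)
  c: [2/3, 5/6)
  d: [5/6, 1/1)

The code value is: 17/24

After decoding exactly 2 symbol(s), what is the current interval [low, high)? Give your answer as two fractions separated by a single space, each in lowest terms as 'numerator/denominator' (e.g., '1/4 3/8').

Answer: 2/3 3/4

Derivation:
Step 1: interval [0/1, 1/1), width = 1/1 - 0/1 = 1/1
  'b': [0/1 + 1/1*0/1, 0/1 + 1/1*1/2) = [0/1, 1/2)
  'e': [0/1 + 1/1*1/2, 0/1 + 1/1*2/3) = [1/2, 2/3)
  'c': [0/1 + 1/1*2/3, 0/1 + 1/1*5/6) = [2/3, 5/6) <- contains code 17/24
  'd': [0/1 + 1/1*5/6, 0/1 + 1/1*1/1) = [5/6, 1/1)
  emit 'c', narrow to [2/3, 5/6)
Step 2: interval [2/3, 5/6), width = 5/6 - 2/3 = 1/6
  'b': [2/3 + 1/6*0/1, 2/3 + 1/6*1/2) = [2/3, 3/4) <- contains code 17/24
  'e': [2/3 + 1/6*1/2, 2/3 + 1/6*2/3) = [3/4, 7/9)
  'c': [2/3 + 1/6*2/3, 2/3 + 1/6*5/6) = [7/9, 29/36)
  'd': [2/3 + 1/6*5/6, 2/3 + 1/6*1/1) = [29/36, 5/6)
  emit 'b', narrow to [2/3, 3/4)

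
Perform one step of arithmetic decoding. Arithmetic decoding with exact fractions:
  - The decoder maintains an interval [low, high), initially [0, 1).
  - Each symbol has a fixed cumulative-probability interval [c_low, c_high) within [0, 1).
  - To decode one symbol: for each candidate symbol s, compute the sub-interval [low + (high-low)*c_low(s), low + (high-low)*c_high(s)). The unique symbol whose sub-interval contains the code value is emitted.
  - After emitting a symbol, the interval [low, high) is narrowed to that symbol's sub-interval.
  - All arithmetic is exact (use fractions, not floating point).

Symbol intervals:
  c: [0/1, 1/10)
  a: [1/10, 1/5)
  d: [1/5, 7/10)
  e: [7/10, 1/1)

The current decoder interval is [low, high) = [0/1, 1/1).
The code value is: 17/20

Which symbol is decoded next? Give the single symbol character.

Interval width = high − low = 1/1 − 0/1 = 1/1
Scaled code = (code − low) / width = (17/20 − 0/1) / 1/1 = 17/20
  c: [0/1, 1/10) 
  a: [1/10, 1/5) 
  d: [1/5, 7/10) 
  e: [7/10, 1/1) ← scaled code falls here ✓

Answer: e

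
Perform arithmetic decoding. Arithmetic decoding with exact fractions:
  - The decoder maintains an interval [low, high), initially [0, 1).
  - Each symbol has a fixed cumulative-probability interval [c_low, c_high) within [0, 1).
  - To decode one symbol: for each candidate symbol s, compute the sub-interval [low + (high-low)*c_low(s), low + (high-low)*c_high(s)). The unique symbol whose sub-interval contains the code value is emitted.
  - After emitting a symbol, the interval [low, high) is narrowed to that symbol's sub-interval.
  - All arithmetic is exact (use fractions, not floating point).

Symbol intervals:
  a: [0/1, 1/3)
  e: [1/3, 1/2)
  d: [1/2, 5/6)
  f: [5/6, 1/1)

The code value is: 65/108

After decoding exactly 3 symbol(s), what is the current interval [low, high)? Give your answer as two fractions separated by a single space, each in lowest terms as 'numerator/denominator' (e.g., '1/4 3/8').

Answer: 16/27 11/18

Derivation:
Step 1: interval [0/1, 1/1), width = 1/1 - 0/1 = 1/1
  'a': [0/1 + 1/1*0/1, 0/1 + 1/1*1/3) = [0/1, 1/3)
  'e': [0/1 + 1/1*1/3, 0/1 + 1/1*1/2) = [1/3, 1/2)
  'd': [0/1 + 1/1*1/2, 0/1 + 1/1*5/6) = [1/2, 5/6) <- contains code 65/108
  'f': [0/1 + 1/1*5/6, 0/1 + 1/1*1/1) = [5/6, 1/1)
  emit 'd', narrow to [1/2, 5/6)
Step 2: interval [1/2, 5/6), width = 5/6 - 1/2 = 1/3
  'a': [1/2 + 1/3*0/1, 1/2 + 1/3*1/3) = [1/2, 11/18) <- contains code 65/108
  'e': [1/2 + 1/3*1/3, 1/2 + 1/3*1/2) = [11/18, 2/3)
  'd': [1/2 + 1/3*1/2, 1/2 + 1/3*5/6) = [2/3, 7/9)
  'f': [1/2 + 1/3*5/6, 1/2 + 1/3*1/1) = [7/9, 5/6)
  emit 'a', narrow to [1/2, 11/18)
Step 3: interval [1/2, 11/18), width = 11/18 - 1/2 = 1/9
  'a': [1/2 + 1/9*0/1, 1/2 + 1/9*1/3) = [1/2, 29/54)
  'e': [1/2 + 1/9*1/3, 1/2 + 1/9*1/2) = [29/54, 5/9)
  'd': [1/2 + 1/9*1/2, 1/2 + 1/9*5/6) = [5/9, 16/27)
  'f': [1/2 + 1/9*5/6, 1/2 + 1/9*1/1) = [16/27, 11/18) <- contains code 65/108
  emit 'f', narrow to [16/27, 11/18)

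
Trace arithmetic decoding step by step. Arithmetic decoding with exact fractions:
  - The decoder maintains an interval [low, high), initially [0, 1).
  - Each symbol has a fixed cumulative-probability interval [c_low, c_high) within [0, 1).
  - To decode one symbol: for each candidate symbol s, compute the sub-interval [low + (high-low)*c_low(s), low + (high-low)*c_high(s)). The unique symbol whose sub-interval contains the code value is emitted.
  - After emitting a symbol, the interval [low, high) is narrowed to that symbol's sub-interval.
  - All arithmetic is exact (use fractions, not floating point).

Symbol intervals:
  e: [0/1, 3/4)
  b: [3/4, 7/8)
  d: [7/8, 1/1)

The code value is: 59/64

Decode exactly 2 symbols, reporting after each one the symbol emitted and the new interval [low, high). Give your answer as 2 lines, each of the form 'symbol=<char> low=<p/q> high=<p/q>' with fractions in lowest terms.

Answer: symbol=d low=7/8 high=1/1
symbol=e low=7/8 high=31/32

Derivation:
Step 1: interval [0/1, 1/1), width = 1/1 - 0/1 = 1/1
  'e': [0/1 + 1/1*0/1, 0/1 + 1/1*3/4) = [0/1, 3/4)
  'b': [0/1 + 1/1*3/4, 0/1 + 1/1*7/8) = [3/4, 7/8)
  'd': [0/1 + 1/1*7/8, 0/1 + 1/1*1/1) = [7/8, 1/1) <- contains code 59/64
  emit 'd', narrow to [7/8, 1/1)
Step 2: interval [7/8, 1/1), width = 1/1 - 7/8 = 1/8
  'e': [7/8 + 1/8*0/1, 7/8 + 1/8*3/4) = [7/8, 31/32) <- contains code 59/64
  'b': [7/8 + 1/8*3/4, 7/8 + 1/8*7/8) = [31/32, 63/64)
  'd': [7/8 + 1/8*7/8, 7/8 + 1/8*1/1) = [63/64, 1/1)
  emit 'e', narrow to [7/8, 31/32)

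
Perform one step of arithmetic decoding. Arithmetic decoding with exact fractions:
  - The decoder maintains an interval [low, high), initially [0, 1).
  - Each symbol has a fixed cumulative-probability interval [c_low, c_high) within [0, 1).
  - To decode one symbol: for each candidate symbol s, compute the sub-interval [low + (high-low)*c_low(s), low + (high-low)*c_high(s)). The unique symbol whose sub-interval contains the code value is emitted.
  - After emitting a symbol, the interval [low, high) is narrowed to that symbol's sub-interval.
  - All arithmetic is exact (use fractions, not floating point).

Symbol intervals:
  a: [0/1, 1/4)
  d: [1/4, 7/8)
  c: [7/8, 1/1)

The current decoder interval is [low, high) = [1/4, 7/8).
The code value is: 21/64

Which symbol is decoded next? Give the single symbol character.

Interval width = high − low = 7/8 − 1/4 = 5/8
Scaled code = (code − low) / width = (21/64 − 1/4) / 5/8 = 1/8
  a: [0/1, 1/4) ← scaled code falls here ✓
  d: [1/4, 7/8) 
  c: [7/8, 1/1) 

Answer: a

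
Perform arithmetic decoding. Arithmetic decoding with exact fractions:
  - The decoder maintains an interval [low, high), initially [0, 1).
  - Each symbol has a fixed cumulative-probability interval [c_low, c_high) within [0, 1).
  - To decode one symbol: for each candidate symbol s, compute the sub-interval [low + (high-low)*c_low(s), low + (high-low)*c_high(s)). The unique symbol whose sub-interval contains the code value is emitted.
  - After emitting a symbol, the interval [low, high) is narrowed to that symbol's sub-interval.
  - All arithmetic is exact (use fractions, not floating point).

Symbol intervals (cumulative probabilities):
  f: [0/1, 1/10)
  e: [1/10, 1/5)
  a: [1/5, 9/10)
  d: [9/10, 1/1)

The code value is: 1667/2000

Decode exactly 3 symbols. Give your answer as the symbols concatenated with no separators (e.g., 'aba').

Answer: adf

Derivation:
Step 1: interval [0/1, 1/1), width = 1/1 - 0/1 = 1/1
  'f': [0/1 + 1/1*0/1, 0/1 + 1/1*1/10) = [0/1, 1/10)
  'e': [0/1 + 1/1*1/10, 0/1 + 1/1*1/5) = [1/10, 1/5)
  'a': [0/1 + 1/1*1/5, 0/1 + 1/1*9/10) = [1/5, 9/10) <- contains code 1667/2000
  'd': [0/1 + 1/1*9/10, 0/1 + 1/1*1/1) = [9/10, 1/1)
  emit 'a', narrow to [1/5, 9/10)
Step 2: interval [1/5, 9/10), width = 9/10 - 1/5 = 7/10
  'f': [1/5 + 7/10*0/1, 1/5 + 7/10*1/10) = [1/5, 27/100)
  'e': [1/5 + 7/10*1/10, 1/5 + 7/10*1/5) = [27/100, 17/50)
  'a': [1/5 + 7/10*1/5, 1/5 + 7/10*9/10) = [17/50, 83/100)
  'd': [1/5 + 7/10*9/10, 1/5 + 7/10*1/1) = [83/100, 9/10) <- contains code 1667/2000
  emit 'd', narrow to [83/100, 9/10)
Step 3: interval [83/100, 9/10), width = 9/10 - 83/100 = 7/100
  'f': [83/100 + 7/100*0/1, 83/100 + 7/100*1/10) = [83/100, 837/1000) <- contains code 1667/2000
  'e': [83/100 + 7/100*1/10, 83/100 + 7/100*1/5) = [837/1000, 211/250)
  'a': [83/100 + 7/100*1/5, 83/100 + 7/100*9/10) = [211/250, 893/1000)
  'd': [83/100 + 7/100*9/10, 83/100 + 7/100*1/1) = [893/1000, 9/10)
  emit 'f', narrow to [83/100, 837/1000)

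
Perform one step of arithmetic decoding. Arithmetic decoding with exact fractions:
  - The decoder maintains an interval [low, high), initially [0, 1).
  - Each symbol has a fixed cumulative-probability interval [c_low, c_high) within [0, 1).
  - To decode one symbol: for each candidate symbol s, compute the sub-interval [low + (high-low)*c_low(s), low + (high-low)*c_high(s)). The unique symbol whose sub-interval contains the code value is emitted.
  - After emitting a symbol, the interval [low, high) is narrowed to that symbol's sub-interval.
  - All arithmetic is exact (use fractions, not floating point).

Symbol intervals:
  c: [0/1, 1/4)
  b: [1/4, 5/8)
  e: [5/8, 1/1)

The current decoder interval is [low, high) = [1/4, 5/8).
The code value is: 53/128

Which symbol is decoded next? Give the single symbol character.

Interval width = high − low = 5/8 − 1/4 = 3/8
Scaled code = (code − low) / width = (53/128 − 1/4) / 3/8 = 7/16
  c: [0/1, 1/4) 
  b: [1/4, 5/8) ← scaled code falls here ✓
  e: [5/8, 1/1) 

Answer: b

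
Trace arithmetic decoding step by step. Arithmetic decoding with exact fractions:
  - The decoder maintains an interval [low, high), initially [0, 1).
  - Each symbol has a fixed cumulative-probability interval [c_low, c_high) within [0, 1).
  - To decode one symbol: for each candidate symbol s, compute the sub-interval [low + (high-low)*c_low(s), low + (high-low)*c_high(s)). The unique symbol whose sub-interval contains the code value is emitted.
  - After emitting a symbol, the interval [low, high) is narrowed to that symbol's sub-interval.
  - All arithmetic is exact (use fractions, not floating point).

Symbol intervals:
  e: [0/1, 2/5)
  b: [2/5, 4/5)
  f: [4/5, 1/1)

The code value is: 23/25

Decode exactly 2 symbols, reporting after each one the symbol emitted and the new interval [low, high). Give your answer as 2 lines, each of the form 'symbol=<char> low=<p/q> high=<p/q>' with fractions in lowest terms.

Answer: symbol=f low=4/5 high=1/1
symbol=b low=22/25 high=24/25

Derivation:
Step 1: interval [0/1, 1/1), width = 1/1 - 0/1 = 1/1
  'e': [0/1 + 1/1*0/1, 0/1 + 1/1*2/5) = [0/1, 2/5)
  'b': [0/1 + 1/1*2/5, 0/1 + 1/1*4/5) = [2/5, 4/5)
  'f': [0/1 + 1/1*4/5, 0/1 + 1/1*1/1) = [4/5, 1/1) <- contains code 23/25
  emit 'f', narrow to [4/5, 1/1)
Step 2: interval [4/5, 1/1), width = 1/1 - 4/5 = 1/5
  'e': [4/5 + 1/5*0/1, 4/5 + 1/5*2/5) = [4/5, 22/25)
  'b': [4/5 + 1/5*2/5, 4/5 + 1/5*4/5) = [22/25, 24/25) <- contains code 23/25
  'f': [4/5 + 1/5*4/5, 4/5 + 1/5*1/1) = [24/25, 1/1)
  emit 'b', narrow to [22/25, 24/25)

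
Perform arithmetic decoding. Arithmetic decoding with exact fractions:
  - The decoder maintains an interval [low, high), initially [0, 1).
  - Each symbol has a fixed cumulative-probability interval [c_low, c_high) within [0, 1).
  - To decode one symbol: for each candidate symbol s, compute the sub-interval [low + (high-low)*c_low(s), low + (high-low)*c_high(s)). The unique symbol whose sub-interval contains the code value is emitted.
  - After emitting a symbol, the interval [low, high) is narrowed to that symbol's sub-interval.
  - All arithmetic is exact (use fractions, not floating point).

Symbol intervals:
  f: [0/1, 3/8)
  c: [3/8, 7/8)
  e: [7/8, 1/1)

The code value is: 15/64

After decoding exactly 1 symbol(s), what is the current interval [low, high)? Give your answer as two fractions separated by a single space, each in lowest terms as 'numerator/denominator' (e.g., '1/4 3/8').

Answer: 0/1 3/8

Derivation:
Step 1: interval [0/1, 1/1), width = 1/1 - 0/1 = 1/1
  'f': [0/1 + 1/1*0/1, 0/1 + 1/1*3/8) = [0/1, 3/8) <- contains code 15/64
  'c': [0/1 + 1/1*3/8, 0/1 + 1/1*7/8) = [3/8, 7/8)
  'e': [0/1 + 1/1*7/8, 0/1 + 1/1*1/1) = [7/8, 1/1)
  emit 'f', narrow to [0/1, 3/8)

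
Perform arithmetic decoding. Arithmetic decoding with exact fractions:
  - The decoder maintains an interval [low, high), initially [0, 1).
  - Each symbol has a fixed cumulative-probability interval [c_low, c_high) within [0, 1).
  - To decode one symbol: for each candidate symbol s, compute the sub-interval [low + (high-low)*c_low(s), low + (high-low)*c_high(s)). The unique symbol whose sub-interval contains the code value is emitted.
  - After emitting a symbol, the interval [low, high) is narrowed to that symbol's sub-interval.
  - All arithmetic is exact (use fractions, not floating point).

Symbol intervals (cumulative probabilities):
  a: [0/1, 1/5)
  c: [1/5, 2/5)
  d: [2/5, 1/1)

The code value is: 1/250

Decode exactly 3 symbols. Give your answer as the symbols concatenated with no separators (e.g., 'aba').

Answer: aaa

Derivation:
Step 1: interval [0/1, 1/1), width = 1/1 - 0/1 = 1/1
  'a': [0/1 + 1/1*0/1, 0/1 + 1/1*1/5) = [0/1, 1/5) <- contains code 1/250
  'c': [0/1 + 1/1*1/5, 0/1 + 1/1*2/5) = [1/5, 2/5)
  'd': [0/1 + 1/1*2/5, 0/1 + 1/1*1/1) = [2/5, 1/1)
  emit 'a', narrow to [0/1, 1/5)
Step 2: interval [0/1, 1/5), width = 1/5 - 0/1 = 1/5
  'a': [0/1 + 1/5*0/1, 0/1 + 1/5*1/5) = [0/1, 1/25) <- contains code 1/250
  'c': [0/1 + 1/5*1/5, 0/1 + 1/5*2/5) = [1/25, 2/25)
  'd': [0/1 + 1/5*2/5, 0/1 + 1/5*1/1) = [2/25, 1/5)
  emit 'a', narrow to [0/1, 1/25)
Step 3: interval [0/1, 1/25), width = 1/25 - 0/1 = 1/25
  'a': [0/1 + 1/25*0/1, 0/1 + 1/25*1/5) = [0/1, 1/125) <- contains code 1/250
  'c': [0/1 + 1/25*1/5, 0/1 + 1/25*2/5) = [1/125, 2/125)
  'd': [0/1 + 1/25*2/5, 0/1 + 1/25*1/1) = [2/125, 1/25)
  emit 'a', narrow to [0/1, 1/125)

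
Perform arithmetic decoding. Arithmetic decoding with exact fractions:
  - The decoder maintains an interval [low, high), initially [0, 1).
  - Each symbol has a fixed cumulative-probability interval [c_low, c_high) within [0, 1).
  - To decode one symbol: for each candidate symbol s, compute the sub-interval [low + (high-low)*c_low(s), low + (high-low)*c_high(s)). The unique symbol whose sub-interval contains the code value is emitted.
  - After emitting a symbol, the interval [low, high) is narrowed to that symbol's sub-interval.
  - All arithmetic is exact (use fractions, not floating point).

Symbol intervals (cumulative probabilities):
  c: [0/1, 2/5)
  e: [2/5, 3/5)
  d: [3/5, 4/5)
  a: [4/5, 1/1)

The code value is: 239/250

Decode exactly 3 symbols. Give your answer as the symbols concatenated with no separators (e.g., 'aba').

Answer: ada

Derivation:
Step 1: interval [0/1, 1/1), width = 1/1 - 0/1 = 1/1
  'c': [0/1 + 1/1*0/1, 0/1 + 1/1*2/5) = [0/1, 2/5)
  'e': [0/1 + 1/1*2/5, 0/1 + 1/1*3/5) = [2/5, 3/5)
  'd': [0/1 + 1/1*3/5, 0/1 + 1/1*4/5) = [3/5, 4/5)
  'a': [0/1 + 1/1*4/5, 0/1 + 1/1*1/1) = [4/5, 1/1) <- contains code 239/250
  emit 'a', narrow to [4/5, 1/1)
Step 2: interval [4/5, 1/1), width = 1/1 - 4/5 = 1/5
  'c': [4/5 + 1/5*0/1, 4/5 + 1/5*2/5) = [4/5, 22/25)
  'e': [4/5 + 1/5*2/5, 4/5 + 1/5*3/5) = [22/25, 23/25)
  'd': [4/5 + 1/5*3/5, 4/5 + 1/5*4/5) = [23/25, 24/25) <- contains code 239/250
  'a': [4/5 + 1/5*4/5, 4/5 + 1/5*1/1) = [24/25, 1/1)
  emit 'd', narrow to [23/25, 24/25)
Step 3: interval [23/25, 24/25), width = 24/25 - 23/25 = 1/25
  'c': [23/25 + 1/25*0/1, 23/25 + 1/25*2/5) = [23/25, 117/125)
  'e': [23/25 + 1/25*2/5, 23/25 + 1/25*3/5) = [117/125, 118/125)
  'd': [23/25 + 1/25*3/5, 23/25 + 1/25*4/5) = [118/125, 119/125)
  'a': [23/25 + 1/25*4/5, 23/25 + 1/25*1/1) = [119/125, 24/25) <- contains code 239/250
  emit 'a', narrow to [119/125, 24/25)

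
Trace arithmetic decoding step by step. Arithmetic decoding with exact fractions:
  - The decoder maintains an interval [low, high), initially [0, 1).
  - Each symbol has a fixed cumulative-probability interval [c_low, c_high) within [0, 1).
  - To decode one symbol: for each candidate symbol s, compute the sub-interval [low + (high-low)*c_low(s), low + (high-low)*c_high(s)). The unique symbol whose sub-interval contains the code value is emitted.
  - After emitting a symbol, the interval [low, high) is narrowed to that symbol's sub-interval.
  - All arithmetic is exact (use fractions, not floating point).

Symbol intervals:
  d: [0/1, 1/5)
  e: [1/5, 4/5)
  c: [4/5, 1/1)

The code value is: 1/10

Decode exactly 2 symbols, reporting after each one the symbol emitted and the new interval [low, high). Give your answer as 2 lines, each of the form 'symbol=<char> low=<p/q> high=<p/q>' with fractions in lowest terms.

Answer: symbol=d low=0/1 high=1/5
symbol=e low=1/25 high=4/25

Derivation:
Step 1: interval [0/1, 1/1), width = 1/1 - 0/1 = 1/1
  'd': [0/1 + 1/1*0/1, 0/1 + 1/1*1/5) = [0/1, 1/5) <- contains code 1/10
  'e': [0/1 + 1/1*1/5, 0/1 + 1/1*4/5) = [1/5, 4/5)
  'c': [0/1 + 1/1*4/5, 0/1 + 1/1*1/1) = [4/5, 1/1)
  emit 'd', narrow to [0/1, 1/5)
Step 2: interval [0/1, 1/5), width = 1/5 - 0/1 = 1/5
  'd': [0/1 + 1/5*0/1, 0/1 + 1/5*1/5) = [0/1, 1/25)
  'e': [0/1 + 1/5*1/5, 0/1 + 1/5*4/5) = [1/25, 4/25) <- contains code 1/10
  'c': [0/1 + 1/5*4/5, 0/1 + 1/5*1/1) = [4/25, 1/5)
  emit 'e', narrow to [1/25, 4/25)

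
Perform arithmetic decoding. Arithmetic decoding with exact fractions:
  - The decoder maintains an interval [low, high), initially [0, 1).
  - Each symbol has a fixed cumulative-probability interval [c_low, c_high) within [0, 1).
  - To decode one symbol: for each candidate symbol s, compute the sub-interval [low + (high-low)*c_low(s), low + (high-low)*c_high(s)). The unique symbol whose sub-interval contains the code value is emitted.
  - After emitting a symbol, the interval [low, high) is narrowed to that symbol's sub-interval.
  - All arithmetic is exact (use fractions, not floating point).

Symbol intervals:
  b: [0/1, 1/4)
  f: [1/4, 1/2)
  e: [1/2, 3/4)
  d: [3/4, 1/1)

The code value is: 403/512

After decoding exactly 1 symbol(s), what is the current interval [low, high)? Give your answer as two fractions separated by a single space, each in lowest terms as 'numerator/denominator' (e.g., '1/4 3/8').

Answer: 3/4 1/1

Derivation:
Step 1: interval [0/1, 1/1), width = 1/1 - 0/1 = 1/1
  'b': [0/1 + 1/1*0/1, 0/1 + 1/1*1/4) = [0/1, 1/4)
  'f': [0/1 + 1/1*1/4, 0/1 + 1/1*1/2) = [1/4, 1/2)
  'e': [0/1 + 1/1*1/2, 0/1 + 1/1*3/4) = [1/2, 3/4)
  'd': [0/1 + 1/1*3/4, 0/1 + 1/1*1/1) = [3/4, 1/1) <- contains code 403/512
  emit 'd', narrow to [3/4, 1/1)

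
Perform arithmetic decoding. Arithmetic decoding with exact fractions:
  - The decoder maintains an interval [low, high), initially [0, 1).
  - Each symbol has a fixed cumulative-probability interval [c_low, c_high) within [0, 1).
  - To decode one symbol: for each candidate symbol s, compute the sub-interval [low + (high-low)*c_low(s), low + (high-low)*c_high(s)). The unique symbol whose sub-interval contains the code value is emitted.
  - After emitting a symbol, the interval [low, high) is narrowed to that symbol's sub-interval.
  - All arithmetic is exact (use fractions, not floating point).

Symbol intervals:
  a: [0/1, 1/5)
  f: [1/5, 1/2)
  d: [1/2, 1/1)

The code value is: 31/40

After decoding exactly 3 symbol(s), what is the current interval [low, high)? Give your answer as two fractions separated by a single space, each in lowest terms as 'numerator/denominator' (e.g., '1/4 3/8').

Step 1: interval [0/1, 1/1), width = 1/1 - 0/1 = 1/1
  'a': [0/1 + 1/1*0/1, 0/1 + 1/1*1/5) = [0/1, 1/5)
  'f': [0/1 + 1/1*1/5, 0/1 + 1/1*1/2) = [1/5, 1/2)
  'd': [0/1 + 1/1*1/2, 0/1 + 1/1*1/1) = [1/2, 1/1) <- contains code 31/40
  emit 'd', narrow to [1/2, 1/1)
Step 2: interval [1/2, 1/1), width = 1/1 - 1/2 = 1/2
  'a': [1/2 + 1/2*0/1, 1/2 + 1/2*1/5) = [1/2, 3/5)
  'f': [1/2 + 1/2*1/5, 1/2 + 1/2*1/2) = [3/5, 3/4)
  'd': [1/2 + 1/2*1/2, 1/2 + 1/2*1/1) = [3/4, 1/1) <- contains code 31/40
  emit 'd', narrow to [3/4, 1/1)
Step 3: interval [3/4, 1/1), width = 1/1 - 3/4 = 1/4
  'a': [3/4 + 1/4*0/1, 3/4 + 1/4*1/5) = [3/4, 4/5) <- contains code 31/40
  'f': [3/4 + 1/4*1/5, 3/4 + 1/4*1/2) = [4/5, 7/8)
  'd': [3/4 + 1/4*1/2, 3/4 + 1/4*1/1) = [7/8, 1/1)
  emit 'a', narrow to [3/4, 4/5)

Answer: 3/4 4/5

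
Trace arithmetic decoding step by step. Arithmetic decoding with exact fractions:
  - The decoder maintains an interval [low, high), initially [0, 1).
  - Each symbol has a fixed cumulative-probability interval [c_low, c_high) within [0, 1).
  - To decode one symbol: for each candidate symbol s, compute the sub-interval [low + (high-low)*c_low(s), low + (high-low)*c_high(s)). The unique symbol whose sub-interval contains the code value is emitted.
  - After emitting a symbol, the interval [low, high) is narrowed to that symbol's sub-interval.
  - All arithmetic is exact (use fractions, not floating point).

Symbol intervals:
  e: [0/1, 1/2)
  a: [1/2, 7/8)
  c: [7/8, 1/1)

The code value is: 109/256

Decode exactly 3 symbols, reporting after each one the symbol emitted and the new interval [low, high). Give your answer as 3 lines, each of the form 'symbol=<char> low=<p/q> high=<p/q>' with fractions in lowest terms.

Answer: symbol=e low=0/1 high=1/2
symbol=a low=1/4 high=7/16
symbol=c low=53/128 high=7/16

Derivation:
Step 1: interval [0/1, 1/1), width = 1/1 - 0/1 = 1/1
  'e': [0/1 + 1/1*0/1, 0/1 + 1/1*1/2) = [0/1, 1/2) <- contains code 109/256
  'a': [0/1 + 1/1*1/2, 0/1 + 1/1*7/8) = [1/2, 7/8)
  'c': [0/1 + 1/1*7/8, 0/1 + 1/1*1/1) = [7/8, 1/1)
  emit 'e', narrow to [0/1, 1/2)
Step 2: interval [0/1, 1/2), width = 1/2 - 0/1 = 1/2
  'e': [0/1 + 1/2*0/1, 0/1 + 1/2*1/2) = [0/1, 1/4)
  'a': [0/1 + 1/2*1/2, 0/1 + 1/2*7/8) = [1/4, 7/16) <- contains code 109/256
  'c': [0/1 + 1/2*7/8, 0/1 + 1/2*1/1) = [7/16, 1/2)
  emit 'a', narrow to [1/4, 7/16)
Step 3: interval [1/4, 7/16), width = 7/16 - 1/4 = 3/16
  'e': [1/4 + 3/16*0/1, 1/4 + 3/16*1/2) = [1/4, 11/32)
  'a': [1/4 + 3/16*1/2, 1/4 + 3/16*7/8) = [11/32, 53/128)
  'c': [1/4 + 3/16*7/8, 1/4 + 3/16*1/1) = [53/128, 7/16) <- contains code 109/256
  emit 'c', narrow to [53/128, 7/16)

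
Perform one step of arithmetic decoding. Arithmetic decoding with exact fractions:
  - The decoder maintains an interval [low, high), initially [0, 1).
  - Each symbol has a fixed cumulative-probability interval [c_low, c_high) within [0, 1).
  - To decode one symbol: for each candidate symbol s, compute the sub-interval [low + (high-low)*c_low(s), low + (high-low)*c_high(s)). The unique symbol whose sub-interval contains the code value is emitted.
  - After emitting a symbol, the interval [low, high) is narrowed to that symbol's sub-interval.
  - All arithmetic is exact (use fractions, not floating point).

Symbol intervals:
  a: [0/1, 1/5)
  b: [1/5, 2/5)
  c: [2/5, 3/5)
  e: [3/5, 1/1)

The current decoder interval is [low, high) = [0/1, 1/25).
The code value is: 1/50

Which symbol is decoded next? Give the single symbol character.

Interval width = high − low = 1/25 − 0/1 = 1/25
Scaled code = (code − low) / width = (1/50 − 0/1) / 1/25 = 1/2
  a: [0/1, 1/5) 
  b: [1/5, 2/5) 
  c: [2/5, 3/5) ← scaled code falls here ✓
  e: [3/5, 1/1) 

Answer: c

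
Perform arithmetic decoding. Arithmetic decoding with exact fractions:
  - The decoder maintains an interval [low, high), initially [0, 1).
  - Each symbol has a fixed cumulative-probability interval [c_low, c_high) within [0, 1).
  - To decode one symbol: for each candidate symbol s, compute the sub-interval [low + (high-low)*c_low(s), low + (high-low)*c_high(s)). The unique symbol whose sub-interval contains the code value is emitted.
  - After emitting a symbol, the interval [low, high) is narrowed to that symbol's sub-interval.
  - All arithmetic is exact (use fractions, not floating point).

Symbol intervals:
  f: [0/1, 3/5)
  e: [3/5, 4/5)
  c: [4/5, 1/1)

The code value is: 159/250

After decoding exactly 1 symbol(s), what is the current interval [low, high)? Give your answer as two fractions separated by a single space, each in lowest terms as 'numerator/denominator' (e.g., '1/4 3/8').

Step 1: interval [0/1, 1/1), width = 1/1 - 0/1 = 1/1
  'f': [0/1 + 1/1*0/1, 0/1 + 1/1*3/5) = [0/1, 3/5)
  'e': [0/1 + 1/1*3/5, 0/1 + 1/1*4/5) = [3/5, 4/5) <- contains code 159/250
  'c': [0/1 + 1/1*4/5, 0/1 + 1/1*1/1) = [4/5, 1/1)
  emit 'e', narrow to [3/5, 4/5)

Answer: 3/5 4/5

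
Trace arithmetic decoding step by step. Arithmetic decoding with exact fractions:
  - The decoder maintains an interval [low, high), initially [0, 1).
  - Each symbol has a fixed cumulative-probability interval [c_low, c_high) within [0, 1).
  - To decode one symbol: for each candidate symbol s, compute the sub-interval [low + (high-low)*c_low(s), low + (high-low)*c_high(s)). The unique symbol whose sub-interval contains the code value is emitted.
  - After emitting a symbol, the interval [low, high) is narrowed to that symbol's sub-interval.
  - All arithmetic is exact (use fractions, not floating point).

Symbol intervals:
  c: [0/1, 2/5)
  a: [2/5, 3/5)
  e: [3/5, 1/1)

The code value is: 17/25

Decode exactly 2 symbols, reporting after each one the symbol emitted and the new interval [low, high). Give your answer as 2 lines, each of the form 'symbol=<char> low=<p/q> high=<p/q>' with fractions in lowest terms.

Answer: symbol=e low=3/5 high=1/1
symbol=c low=3/5 high=19/25

Derivation:
Step 1: interval [0/1, 1/1), width = 1/1 - 0/1 = 1/1
  'c': [0/1 + 1/1*0/1, 0/1 + 1/1*2/5) = [0/1, 2/5)
  'a': [0/1 + 1/1*2/5, 0/1 + 1/1*3/5) = [2/5, 3/5)
  'e': [0/1 + 1/1*3/5, 0/1 + 1/1*1/1) = [3/5, 1/1) <- contains code 17/25
  emit 'e', narrow to [3/5, 1/1)
Step 2: interval [3/5, 1/1), width = 1/1 - 3/5 = 2/5
  'c': [3/5 + 2/5*0/1, 3/5 + 2/5*2/5) = [3/5, 19/25) <- contains code 17/25
  'a': [3/5 + 2/5*2/5, 3/5 + 2/5*3/5) = [19/25, 21/25)
  'e': [3/5 + 2/5*3/5, 3/5 + 2/5*1/1) = [21/25, 1/1)
  emit 'c', narrow to [3/5, 19/25)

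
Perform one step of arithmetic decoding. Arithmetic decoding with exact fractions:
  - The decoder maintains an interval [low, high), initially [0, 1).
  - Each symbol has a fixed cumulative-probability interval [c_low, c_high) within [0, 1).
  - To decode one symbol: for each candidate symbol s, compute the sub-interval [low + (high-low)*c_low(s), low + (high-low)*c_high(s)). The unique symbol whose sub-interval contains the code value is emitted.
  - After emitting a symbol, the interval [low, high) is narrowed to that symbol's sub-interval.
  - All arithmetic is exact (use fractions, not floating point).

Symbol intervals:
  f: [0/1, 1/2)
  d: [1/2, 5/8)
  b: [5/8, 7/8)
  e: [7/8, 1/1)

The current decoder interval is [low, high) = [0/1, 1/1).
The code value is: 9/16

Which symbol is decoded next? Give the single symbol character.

Interval width = high − low = 1/1 − 0/1 = 1/1
Scaled code = (code − low) / width = (9/16 − 0/1) / 1/1 = 9/16
  f: [0/1, 1/2) 
  d: [1/2, 5/8) ← scaled code falls here ✓
  b: [5/8, 7/8) 
  e: [7/8, 1/1) 

Answer: d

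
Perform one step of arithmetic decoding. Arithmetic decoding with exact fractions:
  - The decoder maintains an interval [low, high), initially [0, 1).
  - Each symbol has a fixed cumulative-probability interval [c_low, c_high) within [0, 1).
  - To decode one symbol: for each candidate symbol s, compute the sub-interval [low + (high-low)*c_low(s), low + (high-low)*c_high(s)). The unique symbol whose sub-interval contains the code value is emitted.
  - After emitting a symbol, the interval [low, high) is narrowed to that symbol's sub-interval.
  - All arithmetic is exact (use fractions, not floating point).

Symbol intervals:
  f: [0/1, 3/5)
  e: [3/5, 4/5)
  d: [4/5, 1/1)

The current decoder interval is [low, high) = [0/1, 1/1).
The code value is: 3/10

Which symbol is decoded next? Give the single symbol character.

Answer: f

Derivation:
Interval width = high − low = 1/1 − 0/1 = 1/1
Scaled code = (code − low) / width = (3/10 − 0/1) / 1/1 = 3/10
  f: [0/1, 3/5) ← scaled code falls here ✓
  e: [3/5, 4/5) 
  d: [4/5, 1/1) 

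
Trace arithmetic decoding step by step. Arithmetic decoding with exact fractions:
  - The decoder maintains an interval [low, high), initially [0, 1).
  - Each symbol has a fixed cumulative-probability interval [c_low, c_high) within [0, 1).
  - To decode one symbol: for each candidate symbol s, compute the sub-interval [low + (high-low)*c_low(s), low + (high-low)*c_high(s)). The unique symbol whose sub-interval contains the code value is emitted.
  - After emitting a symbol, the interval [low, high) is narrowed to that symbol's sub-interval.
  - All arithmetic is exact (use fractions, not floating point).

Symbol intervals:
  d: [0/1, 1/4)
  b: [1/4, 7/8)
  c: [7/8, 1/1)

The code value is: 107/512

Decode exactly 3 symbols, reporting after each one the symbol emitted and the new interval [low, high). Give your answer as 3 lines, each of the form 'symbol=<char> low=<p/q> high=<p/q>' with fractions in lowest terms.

Step 1: interval [0/1, 1/1), width = 1/1 - 0/1 = 1/1
  'd': [0/1 + 1/1*0/1, 0/1 + 1/1*1/4) = [0/1, 1/4) <- contains code 107/512
  'b': [0/1 + 1/1*1/4, 0/1 + 1/1*7/8) = [1/4, 7/8)
  'c': [0/1 + 1/1*7/8, 0/1 + 1/1*1/1) = [7/8, 1/1)
  emit 'd', narrow to [0/1, 1/4)
Step 2: interval [0/1, 1/4), width = 1/4 - 0/1 = 1/4
  'd': [0/1 + 1/4*0/1, 0/1 + 1/4*1/4) = [0/1, 1/16)
  'b': [0/1 + 1/4*1/4, 0/1 + 1/4*7/8) = [1/16, 7/32) <- contains code 107/512
  'c': [0/1 + 1/4*7/8, 0/1 + 1/4*1/1) = [7/32, 1/4)
  emit 'b', narrow to [1/16, 7/32)
Step 3: interval [1/16, 7/32), width = 7/32 - 1/16 = 5/32
  'd': [1/16 + 5/32*0/1, 1/16 + 5/32*1/4) = [1/16, 13/128)
  'b': [1/16 + 5/32*1/4, 1/16 + 5/32*7/8) = [13/128, 51/256)
  'c': [1/16 + 5/32*7/8, 1/16 + 5/32*1/1) = [51/256, 7/32) <- contains code 107/512
  emit 'c', narrow to [51/256, 7/32)

Answer: symbol=d low=0/1 high=1/4
symbol=b low=1/16 high=7/32
symbol=c low=51/256 high=7/32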